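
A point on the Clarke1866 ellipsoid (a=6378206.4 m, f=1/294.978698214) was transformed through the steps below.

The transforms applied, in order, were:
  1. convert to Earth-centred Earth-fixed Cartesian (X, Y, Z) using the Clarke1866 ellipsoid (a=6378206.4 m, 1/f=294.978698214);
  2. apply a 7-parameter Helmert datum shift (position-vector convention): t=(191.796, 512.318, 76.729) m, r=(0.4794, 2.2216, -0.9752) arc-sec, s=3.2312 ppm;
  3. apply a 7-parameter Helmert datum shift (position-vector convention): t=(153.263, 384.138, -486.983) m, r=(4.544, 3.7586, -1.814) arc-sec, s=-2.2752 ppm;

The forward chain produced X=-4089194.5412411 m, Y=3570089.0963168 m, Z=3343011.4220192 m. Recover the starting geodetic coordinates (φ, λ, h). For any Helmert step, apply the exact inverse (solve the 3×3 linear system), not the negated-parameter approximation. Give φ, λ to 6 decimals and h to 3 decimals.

φ=31.802987°, λ=138.887597°, h=2859.031 m

start: X=-4089194.5412, Y=3570089.0963, Z=3343011.4220 m
→ Helmert⁻¹: X=-4089449.4259, Y=3569750.7692, Z=3343352.8520
→ Helmert⁻¹: X=-4089680.8908, Y=3569215.3530, Z=3343212.9763
→ geod (Bowring, a=6378206.400): φ=31.80298700°, λ=138.88759700°, h=2859.0310 m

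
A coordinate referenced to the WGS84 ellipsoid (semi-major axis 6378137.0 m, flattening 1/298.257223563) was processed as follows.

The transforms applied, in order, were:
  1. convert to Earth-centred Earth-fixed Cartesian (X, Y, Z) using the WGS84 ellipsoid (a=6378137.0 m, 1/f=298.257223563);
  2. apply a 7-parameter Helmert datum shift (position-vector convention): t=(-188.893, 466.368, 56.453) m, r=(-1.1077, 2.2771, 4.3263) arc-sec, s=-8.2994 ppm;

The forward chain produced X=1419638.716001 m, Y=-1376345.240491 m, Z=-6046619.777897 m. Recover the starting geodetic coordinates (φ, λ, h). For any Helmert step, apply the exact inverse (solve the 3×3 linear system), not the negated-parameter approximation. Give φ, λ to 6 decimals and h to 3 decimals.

start: X=1419638.7160, Y=-1376345.2405, Z=-6046619.7779 m
→ Helmert⁻¹: X=1419877.2686, Y=-1376820.3439, Z=-6046718.1340
→ geod (Bowring, a=6378137.000): φ=-72.00114200°, λ=-44.11796500°, h=3146.4640 m

φ=-72.001142°, λ=-44.117965°, h=3146.464 m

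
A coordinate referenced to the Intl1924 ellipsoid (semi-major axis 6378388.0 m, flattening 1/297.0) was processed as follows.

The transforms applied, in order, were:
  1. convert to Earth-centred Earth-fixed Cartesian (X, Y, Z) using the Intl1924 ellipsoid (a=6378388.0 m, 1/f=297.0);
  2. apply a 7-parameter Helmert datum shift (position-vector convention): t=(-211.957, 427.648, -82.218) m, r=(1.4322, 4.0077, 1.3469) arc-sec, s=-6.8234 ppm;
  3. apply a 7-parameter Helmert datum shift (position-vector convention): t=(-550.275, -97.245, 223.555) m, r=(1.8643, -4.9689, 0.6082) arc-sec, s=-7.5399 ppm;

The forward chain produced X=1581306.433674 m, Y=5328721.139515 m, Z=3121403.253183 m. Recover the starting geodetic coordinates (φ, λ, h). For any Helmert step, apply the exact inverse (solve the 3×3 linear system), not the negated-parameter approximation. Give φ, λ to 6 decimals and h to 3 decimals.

φ=29.480670°, λ=73.462619°, h=1584.675 m

start: X=1581306.4337, Y=5328721.1395, Z=3121403.2532 m
→ Helmert⁻¹: X=1581959.5362, Y=5328882.1088, Z=3121116.9580
→ Helmert⁻¹: X=1582156.4391, Y=5328502.1600, Z=3121214.2160
→ geod (Bowring, a=6378388.000): φ=29.48067000°, λ=73.46261900°, h=1584.6750 m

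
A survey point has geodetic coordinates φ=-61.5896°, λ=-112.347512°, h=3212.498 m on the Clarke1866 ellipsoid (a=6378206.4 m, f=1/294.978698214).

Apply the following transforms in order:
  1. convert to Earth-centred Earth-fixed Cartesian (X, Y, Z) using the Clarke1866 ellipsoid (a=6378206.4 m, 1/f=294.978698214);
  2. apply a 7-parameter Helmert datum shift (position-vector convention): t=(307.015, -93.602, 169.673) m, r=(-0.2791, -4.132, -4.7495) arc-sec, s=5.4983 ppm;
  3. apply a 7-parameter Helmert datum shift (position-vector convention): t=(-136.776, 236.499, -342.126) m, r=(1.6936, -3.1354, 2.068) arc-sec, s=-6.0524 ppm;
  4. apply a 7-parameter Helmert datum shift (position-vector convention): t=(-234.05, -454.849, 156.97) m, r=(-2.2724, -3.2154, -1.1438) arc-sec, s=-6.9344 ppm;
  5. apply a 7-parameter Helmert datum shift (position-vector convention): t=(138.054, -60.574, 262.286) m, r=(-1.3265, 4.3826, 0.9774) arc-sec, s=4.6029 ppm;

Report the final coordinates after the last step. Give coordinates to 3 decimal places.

X=-1157253.690 m, Y=-2815928.611 m, Z=-5589270.518 m

start: φ=-61.589600°, λ=-112.347512°, h=3212.498 m
→ ECEF (a=6378206.400, f=1/294.978698214): X=-1157457.7065, Y=-2815520.9929, Z=-5589529.0427
→ Helmert 7p (PV): X=-1157109.9138, Y=-2815610.9868, Z=-5589409.4797
→ Helmert 7p (PV): X=-1157126.4943, Y=-2815323.1544, Z=-5589758.4836
→ Helmert 7p (PV): X=-1157280.9956, Y=-2815813.6457, Z=-5589549.7740
→ Helmert 7p (PV): X=-1157253.6896, Y=-2815928.6113, Z=-5589270.5181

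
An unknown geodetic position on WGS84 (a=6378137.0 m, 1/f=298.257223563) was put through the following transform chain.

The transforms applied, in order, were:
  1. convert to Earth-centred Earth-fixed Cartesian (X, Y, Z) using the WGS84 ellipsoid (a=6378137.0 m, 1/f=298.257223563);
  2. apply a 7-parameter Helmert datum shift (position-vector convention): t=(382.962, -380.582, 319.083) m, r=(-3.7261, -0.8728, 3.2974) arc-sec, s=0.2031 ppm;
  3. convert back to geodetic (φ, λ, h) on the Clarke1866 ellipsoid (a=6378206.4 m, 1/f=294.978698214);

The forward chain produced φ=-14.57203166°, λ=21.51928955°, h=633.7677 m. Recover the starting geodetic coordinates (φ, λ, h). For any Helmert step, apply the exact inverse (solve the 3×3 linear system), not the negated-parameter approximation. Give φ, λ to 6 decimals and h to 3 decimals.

φ=-14.574116°, λ=21.523234°, h=557.441 m

start: φ=-14.572032°, λ=21.519290°, h=633.768 m
→ ECEF (a=6378206.400, f=1/294.978698214): X=5744537.5416, Y=2265067.8919, Z=-1594376.3879
→ Helmert⁻¹: X=5744182.8802, Y=2265384.9932, Z=-1594678.5299
→ geod (Bowring, a=6378137.000): φ=-14.57411600°, λ=21.52323400°, h=557.4410 m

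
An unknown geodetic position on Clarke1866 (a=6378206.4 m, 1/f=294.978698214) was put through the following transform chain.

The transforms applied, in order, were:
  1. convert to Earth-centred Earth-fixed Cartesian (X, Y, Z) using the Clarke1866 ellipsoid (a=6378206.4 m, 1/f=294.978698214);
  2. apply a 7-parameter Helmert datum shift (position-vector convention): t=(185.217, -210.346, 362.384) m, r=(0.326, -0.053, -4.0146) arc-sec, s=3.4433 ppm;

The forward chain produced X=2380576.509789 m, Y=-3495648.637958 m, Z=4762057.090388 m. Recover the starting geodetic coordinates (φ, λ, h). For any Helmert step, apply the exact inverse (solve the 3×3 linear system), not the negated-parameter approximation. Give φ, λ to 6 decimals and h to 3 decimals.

φ=48.583977°, λ=-55.743975°, h=2410.021 m

start: X=2380576.5098, Y=-3495648.6380, Z=4762057.0904 m
→ Helmert⁻¹: X=2380452.3515, Y=-3495372.3988, Z=4761683.2233
→ geod (Bowring, a=6378206.400): φ=48.58397700°, λ=-55.74397500°, h=2410.0210 m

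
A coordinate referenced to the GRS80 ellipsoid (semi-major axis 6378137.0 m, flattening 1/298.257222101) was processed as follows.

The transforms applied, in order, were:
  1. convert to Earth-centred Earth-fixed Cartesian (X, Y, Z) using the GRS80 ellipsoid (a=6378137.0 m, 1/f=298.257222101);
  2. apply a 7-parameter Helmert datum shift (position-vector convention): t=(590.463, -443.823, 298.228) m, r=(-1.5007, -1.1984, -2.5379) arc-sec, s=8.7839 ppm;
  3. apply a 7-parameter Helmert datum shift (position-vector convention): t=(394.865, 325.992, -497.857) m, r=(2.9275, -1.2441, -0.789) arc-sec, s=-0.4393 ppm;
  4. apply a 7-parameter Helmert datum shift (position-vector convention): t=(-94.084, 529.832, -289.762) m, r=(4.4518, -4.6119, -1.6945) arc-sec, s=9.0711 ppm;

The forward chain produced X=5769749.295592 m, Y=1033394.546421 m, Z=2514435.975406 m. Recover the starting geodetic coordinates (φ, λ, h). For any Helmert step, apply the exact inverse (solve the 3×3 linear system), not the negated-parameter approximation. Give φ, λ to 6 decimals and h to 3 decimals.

φ=23.362805°, λ=10.153838°, h=2521.988 m

start: X=5769749.2956, Y=1033394.5464, Z=2514435.9754 m
→ Helmert⁻¹: X=5769838.7785, Y=1032957.0169, Z=2514551.6235
→ Helmert⁻¹: X=5769457.6672, Y=1032689.2429, Z=2515001.1296
→ Helmert⁻¹: X=5768818.4293, Y=1033176.6755, Z=2514654.8130
→ geod (Bowring, a=6378137.000): φ=23.36280500°, λ=10.15383800°, h=2521.9880 m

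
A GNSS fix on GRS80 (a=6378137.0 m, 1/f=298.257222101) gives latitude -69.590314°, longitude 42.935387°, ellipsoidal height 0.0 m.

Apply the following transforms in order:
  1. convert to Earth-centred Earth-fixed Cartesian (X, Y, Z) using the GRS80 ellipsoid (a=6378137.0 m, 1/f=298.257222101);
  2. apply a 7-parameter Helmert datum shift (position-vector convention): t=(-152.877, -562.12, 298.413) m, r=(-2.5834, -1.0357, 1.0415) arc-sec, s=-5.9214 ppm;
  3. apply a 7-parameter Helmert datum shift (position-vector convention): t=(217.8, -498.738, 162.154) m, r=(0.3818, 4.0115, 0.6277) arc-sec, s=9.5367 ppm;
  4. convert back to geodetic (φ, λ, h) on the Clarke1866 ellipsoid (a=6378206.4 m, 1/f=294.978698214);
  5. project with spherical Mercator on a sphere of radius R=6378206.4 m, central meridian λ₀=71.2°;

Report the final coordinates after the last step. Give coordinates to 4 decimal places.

start: φ=-69.590314°, λ=42.935387°, h=0.000 m
→ ECEF (a=6378137.000, f=1/298.257222101): X=1633232.7184, Y=1519574.3417, Z=-5955254.7925
→ Helmert 7p (PV): X=1633092.4001, Y=1518936.8831, Z=-5954931.9473
→ Helmert 7p (PV): X=1633205.3375, Y=1518468.6234, Z=-5954855.5333
→ geod (Bowring, a=6378206.400): φ=-69.59695882°, λ=42.91506746°, h=-504.2578 m
→ merc (R=6378206.4, λ₀=71.2°): E=-3148698.5474, N=-10938904.7796

E=-3148698.5474 m, N=-10938904.7796 m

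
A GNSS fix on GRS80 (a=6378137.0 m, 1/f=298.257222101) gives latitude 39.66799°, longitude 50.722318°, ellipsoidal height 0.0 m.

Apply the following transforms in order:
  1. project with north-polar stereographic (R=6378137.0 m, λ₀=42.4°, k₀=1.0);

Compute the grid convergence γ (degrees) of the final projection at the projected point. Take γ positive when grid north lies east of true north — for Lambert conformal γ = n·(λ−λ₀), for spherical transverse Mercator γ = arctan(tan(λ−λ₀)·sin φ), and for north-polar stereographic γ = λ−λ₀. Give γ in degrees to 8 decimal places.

8.32231800

start: φ=39.667990°, λ=50.722318°, h=0.000 m
→ into stereo (λ₀=42.4°): φ=39.66799000°, λ−λ₀=8.32231800°
convergence γ = 8.32231800°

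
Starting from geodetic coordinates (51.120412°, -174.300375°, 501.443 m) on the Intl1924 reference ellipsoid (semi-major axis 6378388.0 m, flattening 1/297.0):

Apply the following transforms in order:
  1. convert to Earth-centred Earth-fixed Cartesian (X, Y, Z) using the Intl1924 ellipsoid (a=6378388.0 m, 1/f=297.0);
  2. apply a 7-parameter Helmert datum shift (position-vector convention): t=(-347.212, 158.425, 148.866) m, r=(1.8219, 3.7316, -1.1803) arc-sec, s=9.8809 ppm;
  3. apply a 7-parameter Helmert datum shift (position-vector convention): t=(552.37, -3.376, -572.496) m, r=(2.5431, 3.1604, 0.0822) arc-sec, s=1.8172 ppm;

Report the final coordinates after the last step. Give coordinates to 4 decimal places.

start: φ=51.120412°, λ=-174.300375°, h=501.443 m
→ ECEF (a=6378388.000, f=1/297.0): X=-3992283.4622, Y=-398456.4753, Z=4942450.5225
→ Helmert 7p (PV): X=-3992582.9854, Y=-398322.7985, Z=4942716.9312
→ Helmert 7p (PV): X=-3991961.9793, Y=-398389.4298, Z=4942209.6807

X=-3991961.9793 m, Y=-398389.4298 m, Z=4942209.6807 m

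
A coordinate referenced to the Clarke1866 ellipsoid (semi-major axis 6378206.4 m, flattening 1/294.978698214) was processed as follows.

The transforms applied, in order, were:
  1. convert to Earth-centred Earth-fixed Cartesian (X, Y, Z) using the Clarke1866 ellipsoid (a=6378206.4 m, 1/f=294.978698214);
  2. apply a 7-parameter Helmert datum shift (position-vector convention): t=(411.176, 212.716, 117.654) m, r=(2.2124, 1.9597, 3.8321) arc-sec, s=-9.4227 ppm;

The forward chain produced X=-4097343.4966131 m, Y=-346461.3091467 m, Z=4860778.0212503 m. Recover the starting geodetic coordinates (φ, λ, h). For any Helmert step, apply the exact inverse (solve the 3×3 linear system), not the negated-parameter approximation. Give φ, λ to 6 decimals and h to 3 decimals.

start: X=-4097343.4966, Y=-346461.3091, Z=4860778.0213 m
→ Helmert⁻¹: X=-4097845.9040, Y=-346549.0241, Z=4860670.9521
→ geod (Bowring, a=6378206.400): φ=49.95813200°, λ=-175.16607900°, h=1411.9650 m

φ=49.958132°, λ=-175.166079°, h=1411.965 m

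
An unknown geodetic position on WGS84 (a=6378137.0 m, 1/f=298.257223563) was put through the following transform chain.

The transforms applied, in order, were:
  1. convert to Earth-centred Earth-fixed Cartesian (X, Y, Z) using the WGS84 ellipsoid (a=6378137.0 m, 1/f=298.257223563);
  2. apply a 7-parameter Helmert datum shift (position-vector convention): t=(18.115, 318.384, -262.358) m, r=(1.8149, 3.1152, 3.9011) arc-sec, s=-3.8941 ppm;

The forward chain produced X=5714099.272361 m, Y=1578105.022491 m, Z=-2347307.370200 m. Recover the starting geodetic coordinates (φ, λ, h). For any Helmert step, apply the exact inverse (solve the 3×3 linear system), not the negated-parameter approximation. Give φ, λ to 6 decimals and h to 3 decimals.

start: X=5714099.2724, Y=1578105.0225, Z=-2347307.3702 m
→ Helmert⁻¹: X=5714168.6934, Y=1577664.0593, Z=-2346981.7329
→ geod (Bowring, a=6378137.000): φ=-21.73149200°, λ=15.43466200°, h=435.8630 m

φ=-21.731492°, λ=15.434662°, h=435.863 m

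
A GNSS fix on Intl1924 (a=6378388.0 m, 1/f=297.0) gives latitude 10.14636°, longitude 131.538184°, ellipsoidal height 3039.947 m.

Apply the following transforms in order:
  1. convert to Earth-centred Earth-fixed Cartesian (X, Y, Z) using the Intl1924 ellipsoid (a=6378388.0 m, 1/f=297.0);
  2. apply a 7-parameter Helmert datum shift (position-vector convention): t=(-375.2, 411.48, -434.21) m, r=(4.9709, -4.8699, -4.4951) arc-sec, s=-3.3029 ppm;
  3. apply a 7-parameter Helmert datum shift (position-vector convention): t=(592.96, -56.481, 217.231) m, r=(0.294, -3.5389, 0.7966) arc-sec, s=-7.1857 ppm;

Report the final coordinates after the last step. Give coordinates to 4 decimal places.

start: φ=10.146360°, λ=131.538184°, h=3039.947 m
→ ECEF (a=6378388.000, f=1/297.0): X=-4165901.8276, Y=4702376.9828, Z=1116735.7738
→ Helmert 7p (PV): X=-4166187.1561, Y=4702836.8051, Z=1116312.8440
→ Helmert 7p (PV): X=-4165601.5740, Y=4702728.8500, Z=1116457.2776

X=-4165601.5740 m, Y=4702728.8500 m, Z=1116457.2776 m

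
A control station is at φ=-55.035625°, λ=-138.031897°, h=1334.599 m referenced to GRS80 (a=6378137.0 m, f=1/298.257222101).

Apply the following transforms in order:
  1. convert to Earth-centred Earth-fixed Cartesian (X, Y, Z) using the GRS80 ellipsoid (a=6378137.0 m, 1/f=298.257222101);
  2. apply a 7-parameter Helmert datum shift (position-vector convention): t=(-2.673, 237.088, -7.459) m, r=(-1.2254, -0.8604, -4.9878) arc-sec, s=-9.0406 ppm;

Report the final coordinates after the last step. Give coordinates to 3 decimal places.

X=-2724343.681 m, Y=-2449956.968 m, Z=-5204708.194 m

start: φ=-55.035625°, λ=-138.031897°, h=1334.599 m
→ ECEF (a=6378137.000, f=1/298.257222101): X=-2724328.0980, Y=-2450251.1654, Z=-5204750.9821
→ Helmert 7p (PV): X=-2724343.6812, Y=-2449956.9685, Z=-5204708.1945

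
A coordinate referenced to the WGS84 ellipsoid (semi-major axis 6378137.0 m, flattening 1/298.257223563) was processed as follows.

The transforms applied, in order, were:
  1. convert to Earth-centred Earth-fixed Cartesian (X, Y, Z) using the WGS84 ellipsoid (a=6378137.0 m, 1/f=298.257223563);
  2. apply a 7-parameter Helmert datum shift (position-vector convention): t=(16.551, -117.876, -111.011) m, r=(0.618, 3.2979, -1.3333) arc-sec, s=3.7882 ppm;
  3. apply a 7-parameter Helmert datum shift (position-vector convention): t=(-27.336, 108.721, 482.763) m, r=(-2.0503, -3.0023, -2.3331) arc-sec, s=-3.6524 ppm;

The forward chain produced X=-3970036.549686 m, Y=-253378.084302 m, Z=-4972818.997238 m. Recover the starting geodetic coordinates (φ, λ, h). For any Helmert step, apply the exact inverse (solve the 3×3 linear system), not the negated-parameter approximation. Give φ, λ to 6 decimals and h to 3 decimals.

φ=-51.530946°, λ=-176.347780°, h=3438.916 m

start: X=-3970036.5497, Y=-253378.0843, Z=-4972818.9972 m
→ Helmert⁻¹: X=-3970093.2353, Y=-253483.2027, Z=-4973264.6575
→ Helmert⁻¹: X=-3970013.5939, Y=-253404.9296, Z=-4973197.5233
→ geod (Bowring, a=6378137.000): φ=-51.53094600°, λ=-176.34778000°, h=3438.9160 m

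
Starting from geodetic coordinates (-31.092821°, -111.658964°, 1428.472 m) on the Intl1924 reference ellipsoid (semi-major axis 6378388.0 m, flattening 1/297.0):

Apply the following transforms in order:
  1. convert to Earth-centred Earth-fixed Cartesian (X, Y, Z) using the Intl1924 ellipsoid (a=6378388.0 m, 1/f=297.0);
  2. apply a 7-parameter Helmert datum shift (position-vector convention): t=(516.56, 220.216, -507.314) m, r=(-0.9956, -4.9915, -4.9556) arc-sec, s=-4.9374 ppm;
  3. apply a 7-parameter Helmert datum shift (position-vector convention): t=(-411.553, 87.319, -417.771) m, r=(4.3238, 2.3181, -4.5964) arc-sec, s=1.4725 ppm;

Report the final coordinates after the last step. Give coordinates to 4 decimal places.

start: φ=-31.092821°, λ=-111.658964°, h=1428.472 m
→ ECEF (a=6378388.000, f=1/297.0): X=-2018188.7180, Y=-5082076.2934, Z=-3275496.0807
→ Helmert 7p (PV): X=-2017705.0270, Y=-5081798.3077, Z=-3276011.5311
→ Helmert 7p (PV): X=-2018269.6113, Y=-5081604.8360, Z=-3276517.9768

X=-2018269.6113 m, Y=-5081604.8360 m, Z=-3276517.9768 m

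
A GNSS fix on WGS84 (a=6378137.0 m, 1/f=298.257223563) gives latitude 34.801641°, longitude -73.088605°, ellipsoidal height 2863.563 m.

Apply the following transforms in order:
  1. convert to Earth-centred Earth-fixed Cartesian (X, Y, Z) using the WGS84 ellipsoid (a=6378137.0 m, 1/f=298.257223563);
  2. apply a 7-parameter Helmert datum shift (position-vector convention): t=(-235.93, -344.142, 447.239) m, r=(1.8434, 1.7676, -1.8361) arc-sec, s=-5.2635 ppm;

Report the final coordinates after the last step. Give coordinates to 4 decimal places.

X=1525580.7720 m, Y=-5018900.5596 m, Z=3621823.6741 m

start: φ=34.801641°, λ=-73.088605°, h=2863.563 m
→ ECEF (a=6378137.000, f=1/298.257223563): X=1525838.3722, Y=-5018536.8853, Z=3621453.4231
→ Helmert 7p (PV): X=1525580.7720, Y=-5018900.5596, Z=3621823.6741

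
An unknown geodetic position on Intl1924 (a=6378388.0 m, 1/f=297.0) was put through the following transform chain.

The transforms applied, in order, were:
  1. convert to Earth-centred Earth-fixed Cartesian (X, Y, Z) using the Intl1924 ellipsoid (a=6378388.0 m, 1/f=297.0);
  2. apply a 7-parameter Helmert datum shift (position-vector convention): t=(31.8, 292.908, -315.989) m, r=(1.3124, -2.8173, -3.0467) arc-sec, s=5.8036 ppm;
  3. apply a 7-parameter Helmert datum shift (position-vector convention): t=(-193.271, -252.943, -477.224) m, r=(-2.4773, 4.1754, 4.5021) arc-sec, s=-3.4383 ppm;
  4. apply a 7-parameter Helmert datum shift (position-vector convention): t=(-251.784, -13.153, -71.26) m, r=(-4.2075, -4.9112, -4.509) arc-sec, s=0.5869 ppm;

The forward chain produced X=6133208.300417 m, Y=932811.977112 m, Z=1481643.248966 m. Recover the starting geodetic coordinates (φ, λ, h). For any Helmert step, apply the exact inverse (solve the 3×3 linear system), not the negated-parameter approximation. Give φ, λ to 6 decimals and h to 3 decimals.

φ=13.525925°, λ=8.647597°, h=1569.697 m

start: X=6133208.3004, Y=932811.9771, Z=1481643.2490 m
→ Helmert⁻¹: X=6133471.3675, Y=932928.4396, Z=1481586.6307
→ Helmert⁻¹: X=6133676.0889, Y=933032.9110, Z=1482204.3200
→ Helmert⁻¹: X=6133615.1611, Y=932834.6205, Z=1482421.9928
→ geod (Bowring, a=6378388.000): φ=13.52592500°, λ=8.64759700°, h=1569.6970 m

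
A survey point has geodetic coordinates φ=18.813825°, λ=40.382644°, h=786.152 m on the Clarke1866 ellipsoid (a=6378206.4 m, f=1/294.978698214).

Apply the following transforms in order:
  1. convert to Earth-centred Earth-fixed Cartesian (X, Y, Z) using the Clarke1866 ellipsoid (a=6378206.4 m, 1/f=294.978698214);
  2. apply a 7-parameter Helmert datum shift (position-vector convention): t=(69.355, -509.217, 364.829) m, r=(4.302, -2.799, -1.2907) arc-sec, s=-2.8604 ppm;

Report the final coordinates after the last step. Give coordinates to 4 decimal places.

start: φ=18.813825°, λ=40.382644°, h=786.152 m
→ ECEF (a=6378206.400, f=1/294.978698214): X=4601104.3966, Y=3913444.1085, Z=2043984.2842
→ Helmert 7p (PV): X=4601157.3422, Y=3912852.2756, Z=2044487.3244

X=4601157.3422 m, Y=3912852.2756 m, Z=2044487.3244 m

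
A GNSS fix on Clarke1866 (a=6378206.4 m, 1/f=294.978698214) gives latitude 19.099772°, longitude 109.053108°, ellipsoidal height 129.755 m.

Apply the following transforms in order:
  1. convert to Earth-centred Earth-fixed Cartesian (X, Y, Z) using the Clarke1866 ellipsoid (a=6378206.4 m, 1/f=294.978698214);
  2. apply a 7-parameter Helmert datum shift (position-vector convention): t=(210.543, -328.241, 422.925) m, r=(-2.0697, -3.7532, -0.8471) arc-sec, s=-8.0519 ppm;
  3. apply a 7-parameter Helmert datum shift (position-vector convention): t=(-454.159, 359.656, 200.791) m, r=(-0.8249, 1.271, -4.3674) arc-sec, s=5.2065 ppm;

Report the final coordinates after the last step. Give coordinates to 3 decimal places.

X=-1968381.365 m, Y=5699177.321 m, Z=2074221.013 m

start: φ=19.099772°, λ=109.053108°, h=129.755 m
→ ECEF (a=6378206.400, f=1/294.978698214): X=-1968262.4668, Y=5699083.2669, Z=2073706.8590
→ Helmert 7p (PV): X=-1968050.4033, Y=5698738.0286, Z=2074020.0872
→ Helmert 7p (PV): X=-1968381.3645, Y=5699177.3208, Z=2074221.0131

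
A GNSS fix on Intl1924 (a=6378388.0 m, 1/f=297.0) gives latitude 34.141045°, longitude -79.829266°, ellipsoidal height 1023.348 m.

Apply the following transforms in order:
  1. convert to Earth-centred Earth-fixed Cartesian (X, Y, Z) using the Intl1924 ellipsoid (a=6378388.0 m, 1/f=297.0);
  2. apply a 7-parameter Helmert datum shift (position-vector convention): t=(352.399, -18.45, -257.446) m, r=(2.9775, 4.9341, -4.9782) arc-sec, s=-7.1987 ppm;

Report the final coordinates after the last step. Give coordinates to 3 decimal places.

start: φ=34.141045°, λ=-79.829266°, h=1023.348 m
→ ECEF (a=6378388.000, f=1/297.0): X=933336.9234, Y=-5202514.3792, Z=3560035.1877
→ Helmert 7p (PV): X=933642.2015, Y=-5202569.2936, Z=3559654.6882

X=933642.202 m, Y=-5202569.294 m, Z=3559654.688 m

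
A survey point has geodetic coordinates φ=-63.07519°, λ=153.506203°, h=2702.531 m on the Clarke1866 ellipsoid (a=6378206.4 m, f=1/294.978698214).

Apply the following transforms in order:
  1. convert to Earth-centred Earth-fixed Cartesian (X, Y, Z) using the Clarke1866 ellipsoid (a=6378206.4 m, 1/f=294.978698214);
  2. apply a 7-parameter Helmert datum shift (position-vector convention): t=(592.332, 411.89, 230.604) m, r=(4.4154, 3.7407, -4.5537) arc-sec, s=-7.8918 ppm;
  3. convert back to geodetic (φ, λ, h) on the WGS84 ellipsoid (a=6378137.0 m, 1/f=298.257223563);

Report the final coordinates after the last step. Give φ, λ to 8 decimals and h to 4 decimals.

φ=-63.07382599°, λ=153.49118090°, h=2169.8506 m

start: φ=-63.075190°, λ=153.506203°, h=2702.531 m
→ ECEF (a=6378206.400, f=1/294.978698214): X=-2592952.9891, Y=1292448.1871, Z=-5665993.8297
→ Helmert 7p (PV): X=-2592414.4153, Y=1293028.4093, Z=-5665643.8203
→ geod (Bowring, a=6378137.000): φ=-63.07382599°, λ=153.49118090°, h=2169.8506 m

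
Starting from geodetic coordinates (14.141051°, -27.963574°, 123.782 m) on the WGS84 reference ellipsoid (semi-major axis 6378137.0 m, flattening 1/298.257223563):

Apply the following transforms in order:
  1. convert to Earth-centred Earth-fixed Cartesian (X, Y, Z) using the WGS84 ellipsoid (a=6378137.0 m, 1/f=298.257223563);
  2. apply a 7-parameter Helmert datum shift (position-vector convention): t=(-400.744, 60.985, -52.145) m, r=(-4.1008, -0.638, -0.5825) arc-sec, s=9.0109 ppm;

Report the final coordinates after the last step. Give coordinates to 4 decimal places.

start: φ=14.141051°, λ=-27.963574°, h=123.782 m
→ ECEF (a=6378137.000, f=1/298.257223563): X=5463951.3786, Y=-2900780.1859, Z=1548149.7207
→ Helmert 7p (PV): X=5463586.8891, Y=-2900729.9906, Z=1548186.0983

X=5463586.8891 m, Y=-2900729.9906 m, Z=1548186.0983 m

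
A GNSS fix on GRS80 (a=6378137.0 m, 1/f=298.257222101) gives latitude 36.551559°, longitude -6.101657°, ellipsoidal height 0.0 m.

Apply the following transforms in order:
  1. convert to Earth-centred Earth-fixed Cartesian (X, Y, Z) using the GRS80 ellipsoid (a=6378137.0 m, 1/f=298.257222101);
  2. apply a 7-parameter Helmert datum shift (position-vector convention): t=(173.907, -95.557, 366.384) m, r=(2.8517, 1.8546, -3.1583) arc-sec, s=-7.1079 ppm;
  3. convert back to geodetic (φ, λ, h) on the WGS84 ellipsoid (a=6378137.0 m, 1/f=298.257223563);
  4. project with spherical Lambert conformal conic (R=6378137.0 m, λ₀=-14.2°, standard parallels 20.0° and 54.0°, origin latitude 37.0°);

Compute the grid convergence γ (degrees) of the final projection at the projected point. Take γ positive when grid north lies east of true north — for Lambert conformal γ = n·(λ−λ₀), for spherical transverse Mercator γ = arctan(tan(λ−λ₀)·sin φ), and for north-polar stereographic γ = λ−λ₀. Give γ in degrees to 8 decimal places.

4.94739705

start: φ=36.551559°, λ=-6.101657°, h=0.000 m
→ ECEF (a=6378137.000, f=1/298.257222101): X=5100725.7257, Y=-545259.5263, Z=3777532.2340
→ Helmert 7p (PV): X=5100888.9932, Y=-545481.5343, Z=3777818.3671
→ geod (Bowring, a=6378137.000): φ=36.55263238°, λ=-6.10392870°, h=319.7797 m
→ into lcc (λ₀=-14.2°): φ=36.55263238°, λ−λ₀=8.09607130°
convergence γ = 4.94739705°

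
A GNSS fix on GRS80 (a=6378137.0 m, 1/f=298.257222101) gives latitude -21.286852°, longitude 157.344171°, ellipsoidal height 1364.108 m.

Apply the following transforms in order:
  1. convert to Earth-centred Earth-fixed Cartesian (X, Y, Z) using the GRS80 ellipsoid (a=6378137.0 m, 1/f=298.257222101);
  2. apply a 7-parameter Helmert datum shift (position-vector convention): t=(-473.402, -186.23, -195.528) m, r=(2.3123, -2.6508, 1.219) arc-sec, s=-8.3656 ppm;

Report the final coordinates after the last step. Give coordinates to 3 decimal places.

start: φ=-21.286852°, λ=157.344171°, h=1364.108 m
→ ECEF (a=6378137.000, f=1/298.257222101): X=-5487991.1998, Y=2290706.8706, Z=-2301512.0819
→ Helmert 7p (PV): X=-5488402.6517, Y=2290494.8449, Z=-2301733.2050

X=-5488402.652 m, Y=2290494.845 m, Z=-2301733.205 m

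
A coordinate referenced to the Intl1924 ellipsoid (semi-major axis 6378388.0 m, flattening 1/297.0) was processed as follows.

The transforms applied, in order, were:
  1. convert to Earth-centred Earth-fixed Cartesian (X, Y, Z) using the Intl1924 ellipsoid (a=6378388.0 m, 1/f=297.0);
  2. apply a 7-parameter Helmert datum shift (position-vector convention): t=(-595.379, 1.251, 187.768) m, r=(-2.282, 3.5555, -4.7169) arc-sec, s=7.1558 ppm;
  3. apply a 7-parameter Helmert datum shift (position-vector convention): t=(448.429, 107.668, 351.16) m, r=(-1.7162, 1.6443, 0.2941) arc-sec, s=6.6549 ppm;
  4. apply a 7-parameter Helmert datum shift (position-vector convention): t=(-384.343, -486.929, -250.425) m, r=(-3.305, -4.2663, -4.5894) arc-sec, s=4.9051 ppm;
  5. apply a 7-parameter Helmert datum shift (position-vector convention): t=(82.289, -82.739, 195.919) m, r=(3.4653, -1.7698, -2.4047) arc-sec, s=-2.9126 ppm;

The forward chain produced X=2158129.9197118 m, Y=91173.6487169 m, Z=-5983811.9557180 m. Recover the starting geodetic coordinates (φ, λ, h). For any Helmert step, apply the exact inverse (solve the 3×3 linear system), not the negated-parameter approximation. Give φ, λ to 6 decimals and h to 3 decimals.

φ=-70.272043°, λ=2.436967°, h=2885.118 m

start: X=2158129.9197, Y=91173.6487, Z=-5983811.9557 m
→ Helmert⁻¹: X=2158001.5087, Y=91181.2787, Z=-5984045.3518
→ Helmert⁻¹: X=2158249.4551, Y=91811.6583, Z=-5983808.7451
→ Helmert⁻¹: X=2157834.5011, Y=91750.0933, Z=-5984102.1162
→ Helmert⁻¹: X=2158515.4873, Y=91863.7531, Z=-5984208.8383
→ geod (Bowring, a=6378388.000): φ=-70.27204300°, λ=2.43696700°, h=2885.1180 m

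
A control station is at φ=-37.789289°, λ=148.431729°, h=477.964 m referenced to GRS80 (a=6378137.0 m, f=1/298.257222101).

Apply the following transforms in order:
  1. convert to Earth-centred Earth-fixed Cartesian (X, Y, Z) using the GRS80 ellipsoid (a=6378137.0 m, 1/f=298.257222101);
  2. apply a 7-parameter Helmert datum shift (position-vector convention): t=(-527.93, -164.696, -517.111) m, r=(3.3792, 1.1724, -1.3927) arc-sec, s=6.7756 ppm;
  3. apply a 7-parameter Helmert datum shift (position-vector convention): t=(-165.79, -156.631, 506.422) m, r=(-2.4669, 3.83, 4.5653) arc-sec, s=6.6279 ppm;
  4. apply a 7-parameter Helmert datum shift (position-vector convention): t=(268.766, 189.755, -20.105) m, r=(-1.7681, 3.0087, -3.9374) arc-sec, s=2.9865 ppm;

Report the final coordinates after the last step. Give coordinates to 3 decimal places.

X=-4300912.906 m, Y=2642177.592 m, Z=-3887219.031 m

start: φ=-37.789289°, λ=148.431729°, h=477.964 m
→ ECEF (a=6378137.000, f=1/298.257222101): X=-4300276.2689, Y=2642266.0436, Z=-3887280.6048
→ Helmert 7p (PV): X=-4300837.5905, Y=2642211.9713, Z=-3887756.3236
→ Helmert 7p (PV): X=-4301162.5567, Y=2641931.1633, Z=-3887227.4099
→ Helmert 7p (PV): X=-4300912.9056, Y=2642177.5924, Z=-3887219.0313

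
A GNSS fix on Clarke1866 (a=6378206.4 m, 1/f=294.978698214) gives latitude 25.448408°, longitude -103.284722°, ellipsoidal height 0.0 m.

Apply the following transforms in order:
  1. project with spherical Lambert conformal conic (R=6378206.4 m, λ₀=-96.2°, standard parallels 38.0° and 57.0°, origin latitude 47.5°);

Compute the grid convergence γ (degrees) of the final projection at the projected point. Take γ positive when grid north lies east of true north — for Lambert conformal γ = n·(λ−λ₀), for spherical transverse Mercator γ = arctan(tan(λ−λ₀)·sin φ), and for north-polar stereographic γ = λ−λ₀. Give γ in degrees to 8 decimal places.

start: φ=25.448408°, λ=-103.284722°, h=0.000 m
→ into lcc (λ₀=-96.2°): φ=25.44840800°, λ−λ₀=-7.08472200°
convergence γ = -5.24781205°

-5.24781205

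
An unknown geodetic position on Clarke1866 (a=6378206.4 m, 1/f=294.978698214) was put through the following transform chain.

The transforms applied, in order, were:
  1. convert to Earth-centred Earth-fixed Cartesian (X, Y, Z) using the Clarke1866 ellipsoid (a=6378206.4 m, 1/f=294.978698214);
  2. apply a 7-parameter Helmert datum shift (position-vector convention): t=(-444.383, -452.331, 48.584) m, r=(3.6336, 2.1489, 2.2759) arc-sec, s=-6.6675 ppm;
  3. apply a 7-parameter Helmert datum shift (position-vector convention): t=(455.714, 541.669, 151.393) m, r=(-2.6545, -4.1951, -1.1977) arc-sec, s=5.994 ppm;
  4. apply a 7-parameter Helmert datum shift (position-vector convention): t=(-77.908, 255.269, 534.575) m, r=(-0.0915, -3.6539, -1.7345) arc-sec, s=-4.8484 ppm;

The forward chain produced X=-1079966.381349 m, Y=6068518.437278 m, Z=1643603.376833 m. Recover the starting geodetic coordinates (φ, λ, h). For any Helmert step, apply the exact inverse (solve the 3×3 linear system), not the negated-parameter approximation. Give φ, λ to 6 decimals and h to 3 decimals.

φ=15.022169°, λ=100.090543°, h=1979.513 m

start: X=-1079966.3813, Y=6068518.4373, Z=1643603.3768 m
→ Helmert⁻¹: X=-1079915.6310, Y=6068282.7798, Z=1643098.5903
→ Helmert⁻¹: X=-1080366.6852, Y=6067677.3228, Z=1643037.4097
→ Helmert⁻¹: X=-1079879.6625, Y=6068210.9699, Z=1642881.6313
→ geod (Bowring, a=6378206.400): φ=15.02216900°, λ=100.09054300°, h=1979.5130 m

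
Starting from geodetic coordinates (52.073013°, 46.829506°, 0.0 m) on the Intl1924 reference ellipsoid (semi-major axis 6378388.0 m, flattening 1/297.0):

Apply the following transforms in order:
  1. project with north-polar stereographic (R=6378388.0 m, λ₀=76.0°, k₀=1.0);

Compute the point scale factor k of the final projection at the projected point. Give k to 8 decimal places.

start: φ=52.073013°, λ=46.829506°, h=0.000 m
→ into stereo (λ₀=76.0°): φ=52.07301300°, λ−λ₀=-29.17049400°
scale k = 1.11807132

1.11807132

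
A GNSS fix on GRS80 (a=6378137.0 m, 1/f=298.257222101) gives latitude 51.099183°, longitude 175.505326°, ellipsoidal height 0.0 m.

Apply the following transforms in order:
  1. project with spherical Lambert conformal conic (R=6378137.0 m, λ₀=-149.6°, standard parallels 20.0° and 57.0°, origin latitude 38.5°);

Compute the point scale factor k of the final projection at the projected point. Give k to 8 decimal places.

0.96955346

start: φ=51.099183°, λ=175.505326°, h=0.000 m
→ into lcc (λ₀=-149.6°): φ=51.09918300°, λ−λ₀=-34.89467400°
scale k = 0.96955346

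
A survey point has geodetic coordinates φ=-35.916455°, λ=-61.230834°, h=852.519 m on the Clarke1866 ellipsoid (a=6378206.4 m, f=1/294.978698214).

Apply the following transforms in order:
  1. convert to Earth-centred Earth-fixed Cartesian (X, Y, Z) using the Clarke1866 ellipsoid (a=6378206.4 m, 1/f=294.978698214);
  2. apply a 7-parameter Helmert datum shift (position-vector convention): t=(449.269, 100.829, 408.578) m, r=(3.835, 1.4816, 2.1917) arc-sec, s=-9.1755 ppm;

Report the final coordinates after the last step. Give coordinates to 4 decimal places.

X=2489761.2000 m, Y=-4533583.8614 m, Z=-3720657.5723 m

start: φ=-35.916455°, λ=-61.230834°, h=852.519 m
→ ECEF (a=6378206.400, f=1/294.978698214): X=2489313.3250, Y=-4533821.9232, Z=-3720998.1169
→ Helmert 7p (PV): X=2489761.2000, Y=-4533583.8614, Z=-3720657.5723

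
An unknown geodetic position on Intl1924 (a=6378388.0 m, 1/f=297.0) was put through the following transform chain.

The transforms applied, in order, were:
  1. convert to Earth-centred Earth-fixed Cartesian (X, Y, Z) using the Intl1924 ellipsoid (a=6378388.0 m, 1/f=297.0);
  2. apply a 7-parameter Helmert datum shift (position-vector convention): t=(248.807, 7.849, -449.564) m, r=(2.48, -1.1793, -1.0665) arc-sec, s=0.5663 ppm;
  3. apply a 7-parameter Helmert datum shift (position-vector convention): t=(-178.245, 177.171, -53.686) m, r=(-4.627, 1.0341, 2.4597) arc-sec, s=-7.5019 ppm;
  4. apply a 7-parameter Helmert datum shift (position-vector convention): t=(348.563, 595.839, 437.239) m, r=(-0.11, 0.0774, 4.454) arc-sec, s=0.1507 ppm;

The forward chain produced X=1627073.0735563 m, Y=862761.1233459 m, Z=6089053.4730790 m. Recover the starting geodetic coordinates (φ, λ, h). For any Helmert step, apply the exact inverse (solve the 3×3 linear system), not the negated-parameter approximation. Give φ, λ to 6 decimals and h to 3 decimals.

φ=73.285316°, λ=27.916080°, h=2660.753 m

start: X=1627073.0736, Y=862761.1233, Z=6089053.4731 m
→ Helmert⁻¹: X=1626740.5971, Y=862126.7802, Z=6088616.3867
→ Helmert⁻¹: X=1626910.7985, Y=861800.0900, Z=6088743.2383
→ Helmert⁻¹: X=1626691.4282, Y=861873.3762, Z=6089169.6909
→ geod (Bowring, a=6378388.000): φ=73.28531600°, λ=27.91608000°, h=2660.7530 m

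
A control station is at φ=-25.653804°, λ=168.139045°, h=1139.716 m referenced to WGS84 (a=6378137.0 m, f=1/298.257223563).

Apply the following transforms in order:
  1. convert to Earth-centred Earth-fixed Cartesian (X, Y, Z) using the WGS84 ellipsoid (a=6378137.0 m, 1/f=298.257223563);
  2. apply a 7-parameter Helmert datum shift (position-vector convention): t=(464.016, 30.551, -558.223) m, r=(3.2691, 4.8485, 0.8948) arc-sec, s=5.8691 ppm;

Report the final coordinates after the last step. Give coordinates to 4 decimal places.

start: φ=-25.653804°, λ=168.139045°, h=1139.716 m
→ ECEF (a=6378137.000, f=1/298.257223563): X=-5631205.3719, Y=1182673.7942, Z=-2745032.9345
→ Helmert 7p (PV): X=-5630844.0622, Y=1182730.3639, Z=-2745456.1551

X=-5630844.0622 m, Y=1182730.3639 m, Z=-2745456.1551 m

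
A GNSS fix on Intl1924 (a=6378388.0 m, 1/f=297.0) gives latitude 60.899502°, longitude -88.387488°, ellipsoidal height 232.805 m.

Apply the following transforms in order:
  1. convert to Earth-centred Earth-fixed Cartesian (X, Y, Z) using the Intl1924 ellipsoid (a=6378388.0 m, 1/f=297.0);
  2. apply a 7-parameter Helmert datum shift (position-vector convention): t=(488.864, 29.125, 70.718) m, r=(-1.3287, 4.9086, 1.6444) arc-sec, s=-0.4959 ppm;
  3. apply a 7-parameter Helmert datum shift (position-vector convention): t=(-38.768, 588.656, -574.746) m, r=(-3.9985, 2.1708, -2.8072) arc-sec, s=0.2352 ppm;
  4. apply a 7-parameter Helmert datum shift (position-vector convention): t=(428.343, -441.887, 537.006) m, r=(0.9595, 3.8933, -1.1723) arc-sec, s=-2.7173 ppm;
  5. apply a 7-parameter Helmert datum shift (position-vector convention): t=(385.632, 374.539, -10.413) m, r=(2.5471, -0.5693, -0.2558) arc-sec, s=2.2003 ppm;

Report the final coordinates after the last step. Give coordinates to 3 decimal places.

X=89025.384 m, Y=-3108356.630 m, Z=5550270.233 m

start: φ=60.899502°, λ=-88.387488°, h=232.805 m
→ ECEF (a=6378388.000, f=1/297.0): X=87520.4965, Y=-3108957.3579, Z=5550228.9656
→ Helmert 7p (PV): X=88166.1844, Y=-3108890.2405, Z=5550314.8755
→ Helmert 7p (PV): X=88143.5395, Y=-3108195.9212, Z=5549800.7737
→ Helmert 7p (PV): X=88658.7312, Y=-3108655.6797, Z=5550306.5769
→ Helmert 7p (PV): X=89025.3840, Y=-3108356.6297, Z=5550270.2330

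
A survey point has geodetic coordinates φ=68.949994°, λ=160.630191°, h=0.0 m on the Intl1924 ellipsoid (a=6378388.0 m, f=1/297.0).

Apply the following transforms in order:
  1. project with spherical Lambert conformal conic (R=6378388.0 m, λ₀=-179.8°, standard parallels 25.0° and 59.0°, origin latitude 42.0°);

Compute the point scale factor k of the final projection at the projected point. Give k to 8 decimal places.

start: φ=68.949994°, λ=160.630191°, h=0.000 m
→ into lcc (λ₀=-179.8°): φ=68.94999400°, λ−λ₀=-19.56980900°
scale k = 1.09222996

1.09222996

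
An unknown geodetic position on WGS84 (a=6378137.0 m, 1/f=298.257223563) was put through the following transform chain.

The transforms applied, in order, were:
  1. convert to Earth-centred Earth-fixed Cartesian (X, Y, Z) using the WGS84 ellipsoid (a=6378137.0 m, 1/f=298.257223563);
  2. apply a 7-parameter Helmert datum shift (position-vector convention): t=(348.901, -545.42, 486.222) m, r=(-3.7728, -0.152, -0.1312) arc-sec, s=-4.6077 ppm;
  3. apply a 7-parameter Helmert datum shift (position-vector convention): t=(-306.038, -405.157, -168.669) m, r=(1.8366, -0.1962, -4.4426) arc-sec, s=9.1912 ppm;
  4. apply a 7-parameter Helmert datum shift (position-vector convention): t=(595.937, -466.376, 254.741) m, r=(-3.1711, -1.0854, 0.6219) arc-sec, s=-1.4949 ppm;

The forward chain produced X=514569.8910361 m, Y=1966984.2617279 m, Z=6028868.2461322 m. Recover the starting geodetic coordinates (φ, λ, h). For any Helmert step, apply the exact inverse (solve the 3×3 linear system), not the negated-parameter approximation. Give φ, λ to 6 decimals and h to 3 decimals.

φ=71.469345°, λ=75.366162°, h=3368.956 m

start: X=514569.8910, Y=1966984.2617, Z=6028868.2461 m
→ Helmert⁻¹: X=514012.3778, Y=1967359.3451, Z=6028650.0585
→ Helmert⁻¹: X=514277.0399, Y=1967811.1733, Z=6028745.3052
→ Helmert⁻¹: X=513933.6973, Y=1968255.7255, Z=6028322.4825
→ geod (Bowring, a=6378137.000): φ=71.46934500°, λ=75.36616200°, h=3368.9560 m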